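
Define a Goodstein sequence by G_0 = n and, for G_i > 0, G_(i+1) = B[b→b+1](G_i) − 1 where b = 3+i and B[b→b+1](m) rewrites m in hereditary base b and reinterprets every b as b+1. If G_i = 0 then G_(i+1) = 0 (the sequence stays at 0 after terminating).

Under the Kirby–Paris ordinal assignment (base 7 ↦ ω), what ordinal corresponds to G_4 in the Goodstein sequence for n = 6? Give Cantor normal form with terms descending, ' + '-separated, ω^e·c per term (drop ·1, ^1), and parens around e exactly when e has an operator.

6 —HB3→ 2·3 —bump→ 2·4 = 8 —(−1)→ 7
7 —HB4→ 4 + 3 —bump→ 5 + 3 = 8 —(−1)→ 7
7 —HB5→ 5 + 2 —bump→ 6 + 2 = 8 —(−1)→ 7
7 —HB6→ 6 + 1 —bump→ 7 + 1 = 8 —(−1)→ 7
7 —HB7→ 7 —bump→ 8 = 8 —(−1)→ 7

ω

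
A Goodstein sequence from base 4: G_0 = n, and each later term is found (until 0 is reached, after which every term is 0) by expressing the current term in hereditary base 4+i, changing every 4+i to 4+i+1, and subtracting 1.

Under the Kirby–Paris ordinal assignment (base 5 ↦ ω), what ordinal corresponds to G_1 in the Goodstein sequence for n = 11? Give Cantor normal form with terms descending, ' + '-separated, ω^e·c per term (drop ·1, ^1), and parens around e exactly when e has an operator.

G_0=11  [base 4] 2·4 + 3  →[4↦5]→  2·5 + 3 = 13  −1 ⇒ G_1=12
G_1=12  [base 5] 2·5 + 2  →[5↦6]→  2·6 + 2 = 14  −1 ⇒ G_2=13

ω·2 + 2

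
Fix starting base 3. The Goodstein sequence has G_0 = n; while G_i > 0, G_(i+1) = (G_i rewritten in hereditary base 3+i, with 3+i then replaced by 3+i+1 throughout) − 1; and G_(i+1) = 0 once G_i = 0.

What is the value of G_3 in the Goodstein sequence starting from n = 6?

i=0: 6 = 2·3 (b=3); 3→4: 2·4 = 8; 8−1 = 7
i=1: 7 = 4 + 3 (b=4); 4→5: 5 + 3 = 8; 8−1 = 7
i=2: 7 = 5 + 2 (b=5); 5→6: 6 + 2 = 8; 8−1 = 7
i=3: 7 = 6 + 1 (b=6); 6→7: 7 + 1 = 8; 8−1 = 7

7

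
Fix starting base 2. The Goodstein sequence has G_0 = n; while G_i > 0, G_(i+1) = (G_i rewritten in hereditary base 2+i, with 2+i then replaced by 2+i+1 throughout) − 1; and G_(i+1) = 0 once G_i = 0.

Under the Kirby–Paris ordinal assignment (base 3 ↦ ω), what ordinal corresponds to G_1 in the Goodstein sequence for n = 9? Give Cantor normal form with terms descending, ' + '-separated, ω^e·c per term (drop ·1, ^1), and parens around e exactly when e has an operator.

ω^(ω + 1)

G_0=9  [base 2] 2^(2 + 1) + 1  →[2↦3]→  3^(3 + 1) + 1 = 82  −1 ⇒ G_1=81
G_1=81  [base 3] 3^(3 + 1)  →[3↦4]→  4^(4 + 1) = 1024  −1 ⇒ G_2=1023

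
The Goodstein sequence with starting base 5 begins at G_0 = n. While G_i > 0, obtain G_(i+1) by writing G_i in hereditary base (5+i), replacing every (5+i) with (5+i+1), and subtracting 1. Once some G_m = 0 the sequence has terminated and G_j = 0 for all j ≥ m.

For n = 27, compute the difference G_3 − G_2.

14

27 —HB5→ 5^2 + 2 —bump→ 6^2 + 2 = 38 —(−1)→ 37
37 —HB6→ 6^2 + 1 —bump→ 7^2 + 1 = 50 —(−1)→ 49
49 —HB7→ 7^2 —bump→ 8^2 = 64 —(−1)→ 63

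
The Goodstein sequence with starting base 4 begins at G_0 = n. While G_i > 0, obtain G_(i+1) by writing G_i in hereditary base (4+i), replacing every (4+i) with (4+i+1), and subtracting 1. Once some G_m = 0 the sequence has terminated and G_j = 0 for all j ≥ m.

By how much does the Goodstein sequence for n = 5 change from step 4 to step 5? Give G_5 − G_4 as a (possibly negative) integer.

(0) 5|_4 = 4 + 1 ↦ 5 + 1|_5 = 6 ⇒ 5
(1) 5|_5 = 5 ↦ 6|_6 = 6 ⇒ 5
(2) 5|_6 = 5 ↦ 5|_7 = 5 ⇒ 4
(3) 4|_7 = 4 ↦ 4|_8 = 4 ⇒ 3
(4) 3|_8 = 3 ↦ 3|_9 = 3 ⇒ 2

-1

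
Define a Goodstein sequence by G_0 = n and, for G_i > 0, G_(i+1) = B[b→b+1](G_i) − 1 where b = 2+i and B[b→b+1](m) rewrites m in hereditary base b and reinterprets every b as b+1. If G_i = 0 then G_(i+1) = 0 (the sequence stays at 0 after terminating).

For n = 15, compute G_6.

150994943

15 —HB2→ 2^(2 + 1) + 2^2 + 2 + 1 —bump→ 3^(3 + 1) + 3^3 + 3 + 1 = 112 —(−1)→ 111
111 —HB3→ 3^(3 + 1) + 3^3 + 3 —bump→ 4^(4 + 1) + 4^4 + 4 = 1284 —(−1)→ 1283
1283 —HB4→ 4^(4 + 1) + 4^4 + 3 —bump→ 5^(5 + 1) + 5^5 + 3 = 18753 —(−1)→ 18752
18752 —HB5→ 5^(5 + 1) + 5^5 + 2 —bump→ 6^(6 + 1) + 6^6 + 2 = 326594 —(−1)→ 326593
326593 —HB6→ 6^(6 + 1) + 6^6 + 1 —bump→ 7^(7 + 1) + 7^7 + 1 = 6588345 —(−1)→ 6588344
6588344 —HB7→ 7^(7 + 1) + 7^7 —bump→ 8^(8 + 1) + 8^8 = 150994944 —(−1)→ 150994943
150994943 —HB8→ 8^(8 + 1) + 7·8^7 + 7·8^6 + 7·8^5 + 7·8^4 + 7·8^3 + 7·8^2 + 7·8 + 7 —bump→ 9^(9 + 1) + 7·9^7 + 7·9^6 + 7·9^5 + 7·9^4 + 7·9^3 + 7·9^2 + 7·9 + 7 = 3524450281 —(−1)→ 3524450280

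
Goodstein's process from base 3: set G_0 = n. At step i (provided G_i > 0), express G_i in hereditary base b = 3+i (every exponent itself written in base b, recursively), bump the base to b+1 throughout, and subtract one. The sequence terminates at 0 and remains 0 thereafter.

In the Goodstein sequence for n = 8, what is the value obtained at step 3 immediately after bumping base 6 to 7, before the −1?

8 —HB3→ 2·3 + 2 —bump→ 2·4 + 2 = 10 —(−1)→ 9
9 —HB4→ 2·4 + 1 —bump→ 2·5 + 1 = 11 —(−1)→ 10
10 —HB5→ 2·5 —bump→ 2·6 = 12 —(−1)→ 11
11 —HB6→ 6 + 5 —bump→ 7 + 5 = 12 —(−1)→ 11

12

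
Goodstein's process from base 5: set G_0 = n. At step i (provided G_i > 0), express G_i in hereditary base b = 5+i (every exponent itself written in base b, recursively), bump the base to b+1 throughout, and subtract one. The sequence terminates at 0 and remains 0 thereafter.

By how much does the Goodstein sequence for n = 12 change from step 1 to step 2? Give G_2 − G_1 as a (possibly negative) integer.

(0) 12|_5 = 2·5 + 2 ↦ 2·6 + 2|_6 = 14 ⇒ 13
(1) 13|_6 = 2·6 + 1 ↦ 2·7 + 1|_7 = 15 ⇒ 14

1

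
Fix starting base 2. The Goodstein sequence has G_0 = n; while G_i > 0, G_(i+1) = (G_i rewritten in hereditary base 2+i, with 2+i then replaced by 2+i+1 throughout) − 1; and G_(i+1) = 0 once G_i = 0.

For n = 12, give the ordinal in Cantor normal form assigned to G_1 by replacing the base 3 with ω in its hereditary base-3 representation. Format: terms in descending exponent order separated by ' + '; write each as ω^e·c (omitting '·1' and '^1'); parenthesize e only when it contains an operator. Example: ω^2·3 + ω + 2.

ω^(ω + 1) + ω^2·2 + ω·2 + 2

step 0: 12 = 2^(2 + 1) + 2^2; sub 3 for 2: 3^(3 + 1) + 3^3; = 108; G_1 = 108−1 = 107
step 1: 107 = 3^(3 + 1) + 2·3^2 + 2·3 + 2; sub 4 for 3: 4^(4 + 1) + 2·4^2 + 2·4 + 2; = 1066; G_2 = 1066−1 = 1065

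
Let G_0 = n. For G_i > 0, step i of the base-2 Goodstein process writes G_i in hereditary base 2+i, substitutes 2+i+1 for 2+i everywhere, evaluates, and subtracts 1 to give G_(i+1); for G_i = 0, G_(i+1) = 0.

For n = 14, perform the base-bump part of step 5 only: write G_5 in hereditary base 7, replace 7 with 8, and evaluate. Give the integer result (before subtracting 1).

134404972

(0) 14|_2 = 2^(2 + 1) + 2^2 + 2 ↦ 3^(3 + 1) + 3^3 + 3|_3 = 111 ⇒ 110
(1) 110|_3 = 3^(3 + 1) + 3^3 + 2 ↦ 4^(4 + 1) + 4^4 + 2|_4 = 1282 ⇒ 1281
(2) 1281|_4 = 4^(4 + 1) + 4^4 + 1 ↦ 5^(5 + 1) + 5^5 + 1|_5 = 18751 ⇒ 18750
(3) 18750|_5 = 5^(5 + 1) + 5^5 ↦ 6^(6 + 1) + 6^6|_6 = 326592 ⇒ 326591
(4) 326591|_6 = 6^(6 + 1) + 5·6^5 + 5·6^4 + 5·6^3 + 5·6^2 + 5·6 + 5 ↦ 7^(7 + 1) + 5·7^5 + 5·7^4 + 5·7^3 + 5·7^2 + 5·7 + 5|_7 = 5862841 ⇒ 5862840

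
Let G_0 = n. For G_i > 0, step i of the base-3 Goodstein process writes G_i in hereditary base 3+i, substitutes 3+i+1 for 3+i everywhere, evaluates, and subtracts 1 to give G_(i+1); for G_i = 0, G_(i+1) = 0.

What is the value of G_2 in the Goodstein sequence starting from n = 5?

(0) 5|_3 = 3 + 2 ↦ 4 + 2|_4 = 6 ⇒ 5
(1) 5|_4 = 4 + 1 ↦ 5 + 1|_5 = 6 ⇒ 5
(2) 5|_5 = 5 ↦ 6|_6 = 6 ⇒ 5

5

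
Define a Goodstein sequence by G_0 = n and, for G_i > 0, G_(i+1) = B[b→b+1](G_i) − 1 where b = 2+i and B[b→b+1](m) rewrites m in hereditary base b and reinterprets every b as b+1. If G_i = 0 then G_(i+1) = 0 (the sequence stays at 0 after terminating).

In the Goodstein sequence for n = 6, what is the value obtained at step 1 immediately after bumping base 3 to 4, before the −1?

[0] 6 ≡ 2^2 + 2 (base 2). Lift 3: 30. −1: 29.
[1] 29 ≡ 3^3 + 2 (base 3). Lift 4: 258. −1: 257.

258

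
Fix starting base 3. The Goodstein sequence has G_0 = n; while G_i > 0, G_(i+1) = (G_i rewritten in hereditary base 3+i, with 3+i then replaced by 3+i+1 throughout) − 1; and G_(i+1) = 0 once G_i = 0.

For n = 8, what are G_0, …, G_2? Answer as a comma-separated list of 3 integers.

8, 9, 10

i=0: 8 = 2·3 + 2 (b=3); 3→4: 2·4 + 2 = 10; 10−1 = 9
i=1: 9 = 2·4 + 1 (b=4); 4→5: 2·5 + 1 = 11; 11−1 = 10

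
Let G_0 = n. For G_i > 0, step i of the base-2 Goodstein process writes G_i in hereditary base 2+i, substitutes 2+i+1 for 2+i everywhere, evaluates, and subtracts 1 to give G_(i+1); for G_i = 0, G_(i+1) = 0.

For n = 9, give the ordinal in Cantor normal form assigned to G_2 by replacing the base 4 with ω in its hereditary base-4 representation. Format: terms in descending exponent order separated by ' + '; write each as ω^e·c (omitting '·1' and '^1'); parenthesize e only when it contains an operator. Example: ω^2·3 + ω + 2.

G_0=9  [base 2] 2^(2 + 1) + 1  →[2↦3]→  3^(3 + 1) + 1 = 82  −1 ⇒ G_1=81
G_1=81  [base 3] 3^(3 + 1)  →[3↦4]→  4^(4 + 1) = 1024  −1 ⇒ G_2=1023
G_2=1023  [base 4] 3·4^4 + 3·4^3 + 3·4^2 + 3·4 + 3  →[4↦5]→  3·5^5 + 3·5^3 + 3·5^2 + 3·5 + 3 = 9843  −1 ⇒ G_3=9842

ω^ω·3 + ω^3·3 + ω^2·3 + ω·3 + 3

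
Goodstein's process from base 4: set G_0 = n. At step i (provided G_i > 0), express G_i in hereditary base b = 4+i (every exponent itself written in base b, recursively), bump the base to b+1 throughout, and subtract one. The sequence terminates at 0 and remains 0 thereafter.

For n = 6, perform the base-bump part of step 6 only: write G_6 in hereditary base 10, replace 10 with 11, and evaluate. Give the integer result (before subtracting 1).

3

G_0=6  [base 4] 4 + 2  →[4↦5]→  5 + 2 = 7  −1 ⇒ G_1=6
G_1=6  [base 5] 5 + 1  →[5↦6]→  6 + 1 = 7  −1 ⇒ G_2=6
G_2=6  [base 6] 6  →[6↦7]→  7 = 7  −1 ⇒ G_3=6
G_3=6  [base 7] 6  →[7↦8]→  6 = 6  −1 ⇒ G_4=5
G_4=5  [base 8] 5  →[8↦9]→  5 = 5  −1 ⇒ G_5=4
G_5=4  [base 9] 4  →[9↦10]→  4 = 4  −1 ⇒ G_6=3
G_6=3  [base 10] 3  →[10↦11]→  3 = 3  −1 ⇒ G_7=2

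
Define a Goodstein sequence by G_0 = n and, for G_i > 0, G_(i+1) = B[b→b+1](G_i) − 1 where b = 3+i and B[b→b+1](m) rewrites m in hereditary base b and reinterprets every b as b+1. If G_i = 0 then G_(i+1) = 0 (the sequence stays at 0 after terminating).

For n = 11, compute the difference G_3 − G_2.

[0] 11 ≡ 3^2 + 2 (base 3). Lift 4: 18. −1: 17.
[1] 17 ≡ 4^2 + 1 (base 4). Lift 5: 26. −1: 25.
[2] 25 ≡ 5^2 (base 5). Lift 6: 36. −1: 35.

10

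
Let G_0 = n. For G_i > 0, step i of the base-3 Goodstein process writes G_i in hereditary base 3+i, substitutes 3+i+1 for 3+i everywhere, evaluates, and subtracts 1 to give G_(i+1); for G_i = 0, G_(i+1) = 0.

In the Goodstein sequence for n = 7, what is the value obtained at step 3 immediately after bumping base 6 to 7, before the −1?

i=0: 7 = 2·3 + 1 (b=3); 3→4: 2·4 + 1 = 9; 9−1 = 8
i=1: 8 = 2·4 (b=4); 4→5: 2·5 = 10; 10−1 = 9
i=2: 9 = 5 + 4 (b=5); 5→6: 6 + 4 = 10; 10−1 = 9
i=3: 9 = 6 + 3 (b=6); 6→7: 7 + 3 = 10; 10−1 = 9

10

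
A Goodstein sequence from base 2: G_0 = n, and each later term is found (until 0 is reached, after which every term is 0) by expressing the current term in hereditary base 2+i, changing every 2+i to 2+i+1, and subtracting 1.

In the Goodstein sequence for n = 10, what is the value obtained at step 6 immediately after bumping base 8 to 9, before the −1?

base 2: 10 = 2^(2 + 1) + 2; at 3: 3^(3 + 1) + 3 = 84; next = 83
base 3: 83 = 3^(3 + 1) + 2; at 4: 4^(4 + 1) + 2 = 1026; next = 1025
base 4: 1025 = 4^(4 + 1) + 1; at 5: 5^(5 + 1) + 1 = 15626; next = 15625
base 5: 15625 = 5^(5 + 1); at 6: 6^(6 + 1) = 279936; next = 279935
base 6: 279935 = 5·6^6 + 5·6^5 + 5·6^4 + 5·6^3 + 5·6^2 + 5·6 + 5; at 7: 5·7^7 + 5·7^5 + 5·7^4 + 5·7^3 + 5·7^2 + 5·7 + 5 = 4215755; next = 4215754
base 7: 4215754 = 5·7^7 + 5·7^5 + 5·7^4 + 5·7^3 + 5·7^2 + 5·7 + 4; at 8: 5·8^8 + 5·8^5 + 5·8^4 + 5·8^3 + 5·8^2 + 5·8 + 4 = 84073324; next = 84073323
base 8: 84073323 = 5·8^8 + 5·8^5 + 5·8^4 + 5·8^3 + 5·8^2 + 5·8 + 3; at 9: 5·9^9 + 5·9^5 + 5·9^4 + 5·9^3 + 5·9^2 + 5·9 + 3 = 1937434593; next = 1937434592

1937434593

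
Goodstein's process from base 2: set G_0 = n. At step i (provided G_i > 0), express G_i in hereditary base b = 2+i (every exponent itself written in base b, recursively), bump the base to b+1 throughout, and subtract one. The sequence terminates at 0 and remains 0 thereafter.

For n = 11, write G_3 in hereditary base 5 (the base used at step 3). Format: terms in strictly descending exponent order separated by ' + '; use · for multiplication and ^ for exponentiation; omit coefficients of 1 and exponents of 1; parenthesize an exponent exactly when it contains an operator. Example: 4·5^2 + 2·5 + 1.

base 2: 11 = 2^(2 + 1) + 2 + 1; at 3: 3^(3 + 1) + 3 + 1 = 85; next = 84
base 3: 84 = 3^(3 + 1) + 3; at 4: 4^(4 + 1) + 4 = 1028; next = 1027
base 4: 1027 = 4^(4 + 1) + 3; at 5: 5^(5 + 1) + 3 = 15628; next = 15627
base 5: 15627 = 5^(5 + 1) + 2; at 6: 6^(6 + 1) + 2 = 279938; next = 279937

5^(5 + 1) + 2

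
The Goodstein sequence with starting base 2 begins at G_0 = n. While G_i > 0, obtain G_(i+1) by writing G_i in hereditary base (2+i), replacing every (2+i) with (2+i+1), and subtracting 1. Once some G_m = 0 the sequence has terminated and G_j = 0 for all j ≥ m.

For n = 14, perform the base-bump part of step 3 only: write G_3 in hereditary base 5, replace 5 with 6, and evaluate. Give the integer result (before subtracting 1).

326592

(0) 14|_2 = 2^(2 + 1) + 2^2 + 2 ↦ 3^(3 + 1) + 3^3 + 3|_3 = 111 ⇒ 110
(1) 110|_3 = 3^(3 + 1) + 3^3 + 2 ↦ 4^(4 + 1) + 4^4 + 2|_4 = 1282 ⇒ 1281
(2) 1281|_4 = 4^(4 + 1) + 4^4 + 1 ↦ 5^(5 + 1) + 5^5 + 1|_5 = 18751 ⇒ 18750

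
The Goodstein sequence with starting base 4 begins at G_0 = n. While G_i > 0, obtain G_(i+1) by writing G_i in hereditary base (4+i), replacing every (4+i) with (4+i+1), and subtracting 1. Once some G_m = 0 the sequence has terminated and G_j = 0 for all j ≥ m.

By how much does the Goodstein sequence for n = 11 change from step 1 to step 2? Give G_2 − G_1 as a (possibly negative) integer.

G_0=11  [base 4] 2·4 + 3  →[4↦5]→  2·5 + 3 = 13  −1 ⇒ G_1=12
G_1=12  [base 5] 2·5 + 2  →[5↦6]→  2·6 + 2 = 14  −1 ⇒ G_2=13

1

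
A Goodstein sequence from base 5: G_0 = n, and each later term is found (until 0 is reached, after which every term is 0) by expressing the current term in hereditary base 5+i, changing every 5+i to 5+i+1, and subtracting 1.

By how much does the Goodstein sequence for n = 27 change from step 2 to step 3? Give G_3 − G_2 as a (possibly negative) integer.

step 0: 27 = 5^2 + 2; sub 6 for 5: 6^2 + 2; = 38; G_1 = 38−1 = 37
step 1: 37 = 6^2 + 1; sub 7 for 6: 7^2 + 1; = 50; G_2 = 50−1 = 49
step 2: 49 = 7^2; sub 8 for 7: 8^2; = 64; G_3 = 64−1 = 63

14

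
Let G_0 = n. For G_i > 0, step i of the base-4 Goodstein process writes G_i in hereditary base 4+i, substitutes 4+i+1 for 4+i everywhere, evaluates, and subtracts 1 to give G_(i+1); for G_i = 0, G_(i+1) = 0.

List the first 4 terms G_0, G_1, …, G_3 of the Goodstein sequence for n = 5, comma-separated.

(0) 5|_4 = 4 + 1 ↦ 5 + 1|_5 = 6 ⇒ 5
(1) 5|_5 = 5 ↦ 6|_6 = 6 ⇒ 5
(2) 5|_6 = 5 ↦ 5|_7 = 5 ⇒ 4

5, 5, 5, 4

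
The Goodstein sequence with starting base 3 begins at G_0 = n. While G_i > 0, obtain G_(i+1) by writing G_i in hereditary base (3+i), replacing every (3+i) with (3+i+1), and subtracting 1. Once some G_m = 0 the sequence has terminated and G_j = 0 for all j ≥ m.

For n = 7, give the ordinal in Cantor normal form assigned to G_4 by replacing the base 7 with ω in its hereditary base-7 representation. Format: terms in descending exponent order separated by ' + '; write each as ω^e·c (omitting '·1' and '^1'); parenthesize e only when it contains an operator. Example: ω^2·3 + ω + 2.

(0) 7|_3 = 2·3 + 1 ↦ 2·4 + 1|_4 = 9 ⇒ 8
(1) 8|_4 = 2·4 ↦ 2·5|_5 = 10 ⇒ 9
(2) 9|_5 = 5 + 4 ↦ 6 + 4|_6 = 10 ⇒ 9
(3) 9|_6 = 6 + 3 ↦ 7 + 3|_7 = 10 ⇒ 9
(4) 9|_7 = 7 + 2 ↦ 8 + 2|_8 = 10 ⇒ 9

ω + 2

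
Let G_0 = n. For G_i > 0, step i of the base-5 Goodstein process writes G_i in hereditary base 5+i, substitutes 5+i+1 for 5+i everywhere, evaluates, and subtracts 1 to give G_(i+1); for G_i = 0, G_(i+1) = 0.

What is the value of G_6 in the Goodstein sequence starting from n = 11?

G_0=11  [base 5] 2·5 + 1  →[5↦6]→  2·6 + 1 = 13  −1 ⇒ G_1=12
G_1=12  [base 6] 2·6  →[6↦7]→  2·7 = 14  −1 ⇒ G_2=13
G_2=13  [base 7] 7 + 6  →[7↦8]→  8 + 6 = 14  −1 ⇒ G_3=13
G_3=13  [base 8] 8 + 5  →[8↦9]→  9 + 5 = 14  −1 ⇒ G_4=13
G_4=13  [base 9] 9 + 4  →[9↦10]→  10 + 4 = 14  −1 ⇒ G_5=13
G_5=13  [base 10] 10 + 3  →[10↦11]→  11 + 3 = 14  −1 ⇒ G_6=13

13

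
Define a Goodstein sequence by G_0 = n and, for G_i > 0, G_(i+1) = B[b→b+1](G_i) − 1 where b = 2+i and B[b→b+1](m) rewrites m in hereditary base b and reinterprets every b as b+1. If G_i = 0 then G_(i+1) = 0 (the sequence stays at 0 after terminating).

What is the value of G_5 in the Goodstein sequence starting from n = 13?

(0) 13|_2 = 2^(2 + 1) + 2^2 + 1 ↦ 3^(3 + 1) + 3^3 + 1|_3 = 109 ⇒ 108
(1) 108|_3 = 3^(3 + 1) + 3^3 ↦ 4^(4 + 1) + 4^4|_4 = 1280 ⇒ 1279
(2) 1279|_4 = 4^(4 + 1) + 3·4^3 + 3·4^2 + 3·4 + 3 ↦ 5^(5 + 1) + 3·5^3 + 3·5^2 + 3·5 + 3|_5 = 16093 ⇒ 16092
(3) 16092|_5 = 5^(5 + 1) + 3·5^3 + 3·5^2 + 3·5 + 2 ↦ 6^(6 + 1) + 3·6^3 + 3·6^2 + 3·6 + 2|_6 = 280712 ⇒ 280711
(4) 280711|_6 = 6^(6 + 1) + 3·6^3 + 3·6^2 + 3·6 + 1 ↦ 7^(7 + 1) + 3·7^3 + 3·7^2 + 3·7 + 1|_7 = 5765999 ⇒ 5765998
(5) 5765998|_7 = 7^(7 + 1) + 3·7^3 + 3·7^2 + 3·7 ↦ 8^(8 + 1) + 3·8^3 + 3·8^2 + 3·8|_8 = 134219480 ⇒ 134219479

5765998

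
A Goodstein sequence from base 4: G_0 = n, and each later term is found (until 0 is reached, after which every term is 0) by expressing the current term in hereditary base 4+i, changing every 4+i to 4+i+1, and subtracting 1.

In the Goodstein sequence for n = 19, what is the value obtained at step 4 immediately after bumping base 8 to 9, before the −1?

70

G_0 = 19. HB_4(19) = 4^2 + 3. Bump = 28. G_1 = 27.
G_1 = 27. HB_5(27) = 5^2 + 2. Bump = 38. G_2 = 37.
G_2 = 37. HB_6(37) = 6^2 + 1. Bump = 50. G_3 = 49.
G_3 = 49. HB_7(49) = 7^2. Bump = 64. G_4 = 63.
G_4 = 63. HB_8(63) = 7·8 + 7. Bump = 70. G_5 = 69.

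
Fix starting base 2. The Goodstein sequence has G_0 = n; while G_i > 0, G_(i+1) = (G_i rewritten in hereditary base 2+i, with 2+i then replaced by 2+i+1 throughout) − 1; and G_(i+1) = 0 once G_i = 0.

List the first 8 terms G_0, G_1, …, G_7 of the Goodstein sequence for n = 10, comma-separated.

(0) 10|_2 = 2^(2 + 1) + 2 ↦ 3^(3 + 1) + 3|_3 = 84 ⇒ 83
(1) 83|_3 = 3^(3 + 1) + 2 ↦ 4^(4 + 1) + 2|_4 = 1026 ⇒ 1025
(2) 1025|_4 = 4^(4 + 1) + 1 ↦ 5^(5 + 1) + 1|_5 = 15626 ⇒ 15625
(3) 15625|_5 = 5^(5 + 1) ↦ 6^(6 + 1)|_6 = 279936 ⇒ 279935
(4) 279935|_6 = 5·6^6 + 5·6^5 + 5·6^4 + 5·6^3 + 5·6^2 + 5·6 + 5 ↦ 5·7^7 + 5·7^5 + 5·7^4 + 5·7^3 + 5·7^2 + 5·7 + 5|_7 = 4215755 ⇒ 4215754
(5) 4215754|_7 = 5·7^7 + 5·7^5 + 5·7^4 + 5·7^3 + 5·7^2 + 5·7 + 4 ↦ 5·8^8 + 5·8^5 + 5·8^4 + 5·8^3 + 5·8^2 + 5·8 + 4|_8 = 84073324 ⇒ 84073323
(6) 84073323|_8 = 5·8^8 + 5·8^5 + 5·8^4 + 5·8^3 + 5·8^2 + 5·8 + 3 ↦ 5·9^9 + 5·9^5 + 5·9^4 + 5·9^3 + 5·9^2 + 5·9 + 3|_9 = 1937434593 ⇒ 1937434592

10, 83, 1025, 15625, 279935, 4215754, 84073323, 1937434592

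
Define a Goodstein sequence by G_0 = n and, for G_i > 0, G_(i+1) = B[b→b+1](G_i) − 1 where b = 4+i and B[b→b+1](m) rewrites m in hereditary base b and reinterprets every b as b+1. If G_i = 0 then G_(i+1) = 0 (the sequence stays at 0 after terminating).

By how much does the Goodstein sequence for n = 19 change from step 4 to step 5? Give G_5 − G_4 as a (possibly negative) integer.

G_0 = 19. HB_4(19) = 4^2 + 3. Bump = 28. G_1 = 27.
G_1 = 27. HB_5(27) = 5^2 + 2. Bump = 38. G_2 = 37.
G_2 = 37. HB_6(37) = 6^2 + 1. Bump = 50. G_3 = 49.
G_3 = 49. HB_7(49) = 7^2. Bump = 64. G_4 = 63.
G_4 = 63. HB_8(63) = 7·8 + 7. Bump = 70. G_5 = 69.

6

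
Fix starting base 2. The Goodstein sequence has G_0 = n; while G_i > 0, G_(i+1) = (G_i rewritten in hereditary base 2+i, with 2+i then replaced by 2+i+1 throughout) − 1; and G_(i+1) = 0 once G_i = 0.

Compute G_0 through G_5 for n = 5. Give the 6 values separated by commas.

G_0 = 5. HB_2(5) = 2^2 + 1. Bump = 28. G_1 = 27.
G_1 = 27. HB_3(27) = 3^3. Bump = 256. G_2 = 255.
G_2 = 255. HB_4(255) = 3·4^3 + 3·4^2 + 3·4 + 3. Bump = 468. G_3 = 467.
G_3 = 467. HB_5(467) = 3·5^3 + 3·5^2 + 3·5 + 2. Bump = 776. G_4 = 775.
G_4 = 775. HB_6(775) = 3·6^3 + 3·6^2 + 3·6 + 1. Bump = 1198. G_5 = 1197.

5, 27, 255, 467, 775, 1197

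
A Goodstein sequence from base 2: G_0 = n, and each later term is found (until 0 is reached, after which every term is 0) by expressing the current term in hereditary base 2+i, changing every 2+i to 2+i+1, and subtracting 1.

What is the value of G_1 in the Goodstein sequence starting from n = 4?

base 2: 4 = 2^2; at 3: 3^3 = 27; next = 26
base 3: 26 = 2·3^2 + 2·3 + 2; at 4: 2·4^2 + 2·4 + 2 = 42; next = 41

26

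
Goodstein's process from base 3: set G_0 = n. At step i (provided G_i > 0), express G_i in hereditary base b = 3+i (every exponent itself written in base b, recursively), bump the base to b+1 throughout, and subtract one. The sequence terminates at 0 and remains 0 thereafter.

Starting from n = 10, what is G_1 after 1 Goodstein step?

16

[0] 10 ≡ 3^2 + 1 (base 3). Lift 4: 17. −1: 16.
[1] 16 ≡ 4^2 (base 4). Lift 5: 25. −1: 24.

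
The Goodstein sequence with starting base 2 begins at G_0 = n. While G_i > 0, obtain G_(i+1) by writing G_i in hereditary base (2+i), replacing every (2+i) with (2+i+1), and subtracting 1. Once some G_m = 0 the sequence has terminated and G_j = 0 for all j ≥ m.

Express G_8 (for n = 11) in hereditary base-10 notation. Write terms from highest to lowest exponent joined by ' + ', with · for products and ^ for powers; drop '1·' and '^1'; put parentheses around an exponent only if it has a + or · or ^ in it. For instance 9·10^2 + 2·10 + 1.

7·10^10 + 7·10^7 + 7·10^6 + 7·10^5 + 7·10^4 + 7·10^3 + 7·10^2 + 7·10 + 5

G_0=11  [base 2] 2^(2 + 1) + 2 + 1  →[2↦3]→  3^(3 + 1) + 3 + 1 = 85  −1 ⇒ G_1=84
G_1=84  [base 3] 3^(3 + 1) + 3  →[3↦4]→  4^(4 + 1) + 4 = 1028  −1 ⇒ G_2=1027
G_2=1027  [base 4] 4^(4 + 1) + 3  →[4↦5]→  5^(5 + 1) + 3 = 15628  −1 ⇒ G_3=15627
G_3=15627  [base 5] 5^(5 + 1) + 2  →[5↦6]→  6^(6 + 1) + 2 = 279938  −1 ⇒ G_4=279937
G_4=279937  [base 6] 6^(6 + 1) + 1  →[6↦7]→  7^(7 + 1) + 1 = 5764802  −1 ⇒ G_5=5764801
G_5=5764801  [base 7] 7^(7 + 1)  →[7↦8]→  8^(8 + 1) = 134217728  −1 ⇒ G_6=134217727
G_6=134217727  [base 8] 7·8^8 + 7·8^7 + 7·8^6 + 7·8^5 + 7·8^4 + 7·8^3 + 7·8^2 + 7·8 + 7  →[8↦9]→  7·9^9 + 7·9^7 + 7·9^6 + 7·9^5 + 7·9^4 + 7·9^3 + 7·9^2 + 7·9 + 7 = 2749609303  −1 ⇒ G_7=2749609302
G_7=2749609302  [base 9] 7·9^9 + 7·9^7 + 7·9^6 + 7·9^5 + 7·9^4 + 7·9^3 + 7·9^2 + 7·9 + 6  →[9↦10]→  7·10^10 + 7·10^7 + 7·10^6 + 7·10^5 + 7·10^4 + 7·10^3 + 7·10^2 + 7·10 + 6 = 70077777776  −1 ⇒ G_8=70077777775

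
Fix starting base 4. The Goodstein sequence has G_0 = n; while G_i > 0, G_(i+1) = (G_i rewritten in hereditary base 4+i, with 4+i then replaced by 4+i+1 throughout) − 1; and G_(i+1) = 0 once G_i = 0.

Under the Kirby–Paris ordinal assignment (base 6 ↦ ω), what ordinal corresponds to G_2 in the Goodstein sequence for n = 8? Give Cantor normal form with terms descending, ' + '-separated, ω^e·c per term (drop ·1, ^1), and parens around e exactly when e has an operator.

8 —HB4→ 2·4 —bump→ 2·5 = 10 —(−1)→ 9
9 —HB5→ 5 + 4 —bump→ 6 + 4 = 10 —(−1)→ 9

ω + 3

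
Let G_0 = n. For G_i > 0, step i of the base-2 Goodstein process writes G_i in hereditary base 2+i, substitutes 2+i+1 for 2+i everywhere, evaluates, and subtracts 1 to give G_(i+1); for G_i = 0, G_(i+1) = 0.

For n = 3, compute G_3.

2

step 0: 3 = 2 + 1; sub 3 for 2: 3 + 1; = 4; G_1 = 4−1 = 3
step 1: 3 = 3; sub 4 for 3: 4; = 4; G_2 = 4−1 = 3
step 2: 3 = 3; sub 5 for 4: 3; = 3; G_3 = 3−1 = 2
step 3: 2 = 2; sub 6 for 5: 2; = 2; G_4 = 2−1 = 1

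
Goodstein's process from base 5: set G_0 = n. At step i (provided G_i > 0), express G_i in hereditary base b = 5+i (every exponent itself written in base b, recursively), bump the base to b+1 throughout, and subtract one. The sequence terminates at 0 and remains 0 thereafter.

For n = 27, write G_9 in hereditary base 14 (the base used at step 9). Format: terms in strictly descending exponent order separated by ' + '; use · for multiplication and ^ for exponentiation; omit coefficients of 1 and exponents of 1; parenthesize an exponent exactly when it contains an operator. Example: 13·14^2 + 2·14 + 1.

[0] 27 ≡ 5^2 + 2 (base 5). Lift 6: 38. −1: 37.
[1] 37 ≡ 6^2 + 1 (base 6). Lift 7: 50. −1: 49.
[2] 49 ≡ 7^2 (base 7). Lift 8: 64. −1: 63.
[3] 63 ≡ 7·8 + 7 (base 8). Lift 9: 70. −1: 69.
[4] 69 ≡ 7·9 + 6 (base 9). Lift 10: 76. −1: 75.
[5] 75 ≡ 7·10 + 5 (base 10). Lift 11: 82. −1: 81.
[6] 81 ≡ 7·11 + 4 (base 11). Lift 12: 88. −1: 87.
[7] 87 ≡ 7·12 + 3 (base 12). Lift 13: 94. −1: 93.
[8] 93 ≡ 7·13 + 2 (base 13). Lift 14: 100. −1: 99.

7·14 + 1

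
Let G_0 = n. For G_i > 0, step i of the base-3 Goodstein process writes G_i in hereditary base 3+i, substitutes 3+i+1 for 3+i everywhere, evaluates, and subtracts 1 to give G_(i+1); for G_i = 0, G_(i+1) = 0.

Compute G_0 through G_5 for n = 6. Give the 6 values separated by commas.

step 0: 6 = 2·3; sub 4 for 3: 2·4; = 8; G_1 = 8−1 = 7
step 1: 7 = 4 + 3; sub 5 for 4: 5 + 3; = 8; G_2 = 8−1 = 7
step 2: 7 = 5 + 2; sub 6 for 5: 6 + 2; = 8; G_3 = 8−1 = 7
step 3: 7 = 6 + 1; sub 7 for 6: 7 + 1; = 8; G_4 = 8−1 = 7
step 4: 7 = 7; sub 8 for 7: 8; = 8; G_5 = 8−1 = 7

6, 7, 7, 7, 7, 7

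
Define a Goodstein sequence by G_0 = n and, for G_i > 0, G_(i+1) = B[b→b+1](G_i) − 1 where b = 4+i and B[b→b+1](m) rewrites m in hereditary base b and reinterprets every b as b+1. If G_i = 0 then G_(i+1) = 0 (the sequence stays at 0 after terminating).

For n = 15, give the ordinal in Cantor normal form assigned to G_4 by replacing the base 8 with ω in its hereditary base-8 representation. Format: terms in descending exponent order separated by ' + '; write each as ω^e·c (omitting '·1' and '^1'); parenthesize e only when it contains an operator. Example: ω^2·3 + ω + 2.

(0) 15|_4 = 3·4 + 3 ↦ 3·5 + 3|_5 = 18 ⇒ 17
(1) 17|_5 = 3·5 + 2 ↦ 3·6 + 2|_6 = 20 ⇒ 19
(2) 19|_6 = 3·6 + 1 ↦ 3·7 + 1|_7 = 22 ⇒ 21
(3) 21|_7 = 3·7 ↦ 3·8|_8 = 24 ⇒ 23
(4) 23|_8 = 2·8 + 7 ↦ 2·9 + 7|_9 = 25 ⇒ 24

ω·2 + 7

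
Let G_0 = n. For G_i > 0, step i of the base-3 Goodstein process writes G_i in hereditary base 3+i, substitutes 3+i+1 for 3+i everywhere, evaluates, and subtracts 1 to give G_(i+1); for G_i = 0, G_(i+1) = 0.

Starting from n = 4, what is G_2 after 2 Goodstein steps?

base 3: 4 = 3 + 1; at 4: 4 + 1 = 5; next = 4
base 4: 4 = 4; at 5: 5 = 5; next = 4
base 5: 4 = 4; at 6: 4 = 4; next = 3

4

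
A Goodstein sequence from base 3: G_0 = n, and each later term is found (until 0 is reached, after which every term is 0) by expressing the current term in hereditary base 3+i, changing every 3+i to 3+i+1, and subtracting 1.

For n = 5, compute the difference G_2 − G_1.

0

(0) 5|_3 = 3 + 2 ↦ 4 + 2|_4 = 6 ⇒ 5
(1) 5|_4 = 4 + 1 ↦ 5 + 1|_5 = 6 ⇒ 5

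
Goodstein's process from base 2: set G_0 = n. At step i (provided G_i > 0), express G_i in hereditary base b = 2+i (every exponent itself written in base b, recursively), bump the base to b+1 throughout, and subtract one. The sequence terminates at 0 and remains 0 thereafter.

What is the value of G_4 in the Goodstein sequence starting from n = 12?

[0] 12 ≡ 2^(2 + 1) + 2^2 (base 2). Lift 3: 108. −1: 107.
[1] 107 ≡ 3^(3 + 1) + 2·3^2 + 2·3 + 2 (base 3). Lift 4: 1066. −1: 1065.
[2] 1065 ≡ 4^(4 + 1) + 2·4^2 + 2·4 + 1 (base 4). Lift 5: 15686. −1: 15685.
[3] 15685 ≡ 5^(5 + 1) + 2·5^2 + 2·5 (base 5). Lift 6: 280020. −1: 280019.
[4] 280019 ≡ 6^(6 + 1) + 2·6^2 + 6 + 5 (base 6). Lift 7: 5764911. −1: 5764910.

280019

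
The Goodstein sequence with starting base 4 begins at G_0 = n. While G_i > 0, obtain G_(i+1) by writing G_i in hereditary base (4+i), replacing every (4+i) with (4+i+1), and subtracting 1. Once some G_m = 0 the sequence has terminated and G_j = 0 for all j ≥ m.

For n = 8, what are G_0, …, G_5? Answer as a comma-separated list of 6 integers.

(0) 8|_4 = 2·4 ↦ 2·5|_5 = 10 ⇒ 9
(1) 9|_5 = 5 + 4 ↦ 6 + 4|_6 = 10 ⇒ 9
(2) 9|_6 = 6 + 3 ↦ 7 + 3|_7 = 10 ⇒ 9
(3) 9|_7 = 7 + 2 ↦ 8 + 2|_8 = 10 ⇒ 9
(4) 9|_8 = 8 + 1 ↦ 9 + 1|_9 = 10 ⇒ 9

8, 9, 9, 9, 9, 9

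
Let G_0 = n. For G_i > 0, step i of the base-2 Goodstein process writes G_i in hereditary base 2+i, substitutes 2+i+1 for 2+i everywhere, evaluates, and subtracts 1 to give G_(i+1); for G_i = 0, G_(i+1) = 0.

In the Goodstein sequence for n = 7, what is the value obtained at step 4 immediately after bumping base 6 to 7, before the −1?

823544

i=0: 7 = 2^2 + 2 + 1 (b=2); 2→3: 3^3 + 3 + 1 = 31; 31−1 = 30
i=1: 30 = 3^3 + 3 (b=3); 3→4: 4^4 + 4 = 260; 260−1 = 259
i=2: 259 = 4^4 + 3 (b=4); 4→5: 5^5 + 3 = 3128; 3128−1 = 3127
i=3: 3127 = 5^5 + 2 (b=5); 5→6: 6^6 + 2 = 46658; 46658−1 = 46657
i=4: 46657 = 6^6 + 1 (b=6); 6→7: 7^7 + 1 = 823544; 823544−1 = 823543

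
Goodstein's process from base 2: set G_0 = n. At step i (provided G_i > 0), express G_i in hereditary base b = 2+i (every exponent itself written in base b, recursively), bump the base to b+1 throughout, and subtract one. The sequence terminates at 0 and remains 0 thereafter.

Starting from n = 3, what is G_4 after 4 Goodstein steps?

1

(0) 3|_2 = 2 + 1 ↦ 3 + 1|_3 = 4 ⇒ 3
(1) 3|_3 = 3 ↦ 4|_4 = 4 ⇒ 3
(2) 3|_4 = 3 ↦ 3|_5 = 3 ⇒ 2
(3) 2|_5 = 2 ↦ 2|_6 = 2 ⇒ 1
(4) 1|_6 = 1 ↦ 1|_7 = 1 ⇒ 0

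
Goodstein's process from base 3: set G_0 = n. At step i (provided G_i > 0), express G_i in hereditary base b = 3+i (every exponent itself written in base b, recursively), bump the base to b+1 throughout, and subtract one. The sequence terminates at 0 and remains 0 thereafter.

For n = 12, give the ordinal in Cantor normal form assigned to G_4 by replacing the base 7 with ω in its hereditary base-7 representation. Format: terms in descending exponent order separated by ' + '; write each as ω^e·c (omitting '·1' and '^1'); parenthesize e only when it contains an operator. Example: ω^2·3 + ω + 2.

i=0: 12 = 3^2 + 3 (b=3); 3→4: 4^2 + 4 = 20; 20−1 = 19
i=1: 19 = 4^2 + 3 (b=4); 4→5: 5^2 + 3 = 28; 28−1 = 27
i=2: 27 = 5^2 + 2 (b=5); 5→6: 6^2 + 2 = 38; 38−1 = 37
i=3: 37 = 6^2 + 1 (b=6); 6→7: 7^2 + 1 = 50; 50−1 = 49

ω^2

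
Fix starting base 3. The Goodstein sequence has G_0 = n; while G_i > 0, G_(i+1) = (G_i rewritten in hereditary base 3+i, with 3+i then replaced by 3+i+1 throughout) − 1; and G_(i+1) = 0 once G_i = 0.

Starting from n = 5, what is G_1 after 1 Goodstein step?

G_0=5  [base 3] 3 + 2  →[3↦4]→  4 + 2 = 6  −1 ⇒ G_1=5
G_1=5  [base 4] 4 + 1  →[4↦5]→  5 + 1 = 6  −1 ⇒ G_2=5

5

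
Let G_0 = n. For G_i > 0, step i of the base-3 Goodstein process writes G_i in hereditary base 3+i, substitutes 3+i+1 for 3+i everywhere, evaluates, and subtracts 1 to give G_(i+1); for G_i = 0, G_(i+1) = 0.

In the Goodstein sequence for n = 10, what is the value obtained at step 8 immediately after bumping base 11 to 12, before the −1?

i=0: 10 = 3^2 + 1 (b=3); 3→4: 4^2 + 1 = 17; 17−1 = 16
i=1: 16 = 4^2 (b=4); 4→5: 5^2 = 25; 25−1 = 24
i=2: 24 = 4·5 + 4 (b=5); 5→6: 4·6 + 4 = 28; 28−1 = 27
i=3: 27 = 4·6 + 3 (b=6); 6→7: 4·7 + 3 = 31; 31−1 = 30
i=4: 30 = 4·7 + 2 (b=7); 7→8: 4·8 + 2 = 34; 34−1 = 33
i=5: 33 = 4·8 + 1 (b=8); 8→9: 4·9 + 1 = 37; 37−1 = 36
i=6: 36 = 4·9 (b=9); 9→10: 4·10 = 40; 40−1 = 39
i=7: 39 = 3·10 + 9 (b=10); 10→11: 3·11 + 9 = 42; 42−1 = 41
i=8: 41 = 3·11 + 8 (b=11); 11→12: 3·12 + 8 = 44; 44−1 = 43

44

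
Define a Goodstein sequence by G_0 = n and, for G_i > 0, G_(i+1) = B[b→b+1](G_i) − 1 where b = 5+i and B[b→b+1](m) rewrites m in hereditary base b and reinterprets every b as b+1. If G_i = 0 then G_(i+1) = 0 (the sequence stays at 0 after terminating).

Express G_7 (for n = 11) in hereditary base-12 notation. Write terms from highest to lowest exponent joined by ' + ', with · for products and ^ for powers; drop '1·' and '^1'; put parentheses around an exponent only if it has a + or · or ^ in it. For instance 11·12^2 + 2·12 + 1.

12 + 1

G_0 = 11. HB_5(11) = 2·5 + 1. Bump = 13. G_1 = 12.
G_1 = 12. HB_6(12) = 2·6. Bump = 14. G_2 = 13.
G_2 = 13. HB_7(13) = 7 + 6. Bump = 14. G_3 = 13.
G_3 = 13. HB_8(13) = 8 + 5. Bump = 14. G_4 = 13.
G_4 = 13. HB_9(13) = 9 + 4. Bump = 14. G_5 = 13.
G_5 = 13. HB_10(13) = 10 + 3. Bump = 14. G_6 = 13.
G_6 = 13. HB_11(13) = 11 + 2. Bump = 14. G_7 = 13.
G_7 = 13. HB_12(13) = 12 + 1. Bump = 14. G_8 = 13.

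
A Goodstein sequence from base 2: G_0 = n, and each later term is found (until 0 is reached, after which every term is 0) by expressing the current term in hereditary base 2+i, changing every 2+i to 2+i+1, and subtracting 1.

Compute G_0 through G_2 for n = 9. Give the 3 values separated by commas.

9, 81, 1023

base 2: 9 = 2^(2 + 1) + 1; at 3: 3^(3 + 1) + 1 = 82; next = 81
base 3: 81 = 3^(3 + 1); at 4: 4^(4 + 1) = 1024; next = 1023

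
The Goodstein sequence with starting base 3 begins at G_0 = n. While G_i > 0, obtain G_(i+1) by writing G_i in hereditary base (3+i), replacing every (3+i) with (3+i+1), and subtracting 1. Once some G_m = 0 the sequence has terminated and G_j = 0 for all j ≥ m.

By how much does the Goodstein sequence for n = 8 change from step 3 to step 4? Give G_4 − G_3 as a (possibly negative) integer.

0

i=0: 8 = 2·3 + 2 (b=3); 3→4: 2·4 + 2 = 10; 10−1 = 9
i=1: 9 = 2·4 + 1 (b=4); 4→5: 2·5 + 1 = 11; 11−1 = 10
i=2: 10 = 2·5 (b=5); 5→6: 2·6 = 12; 12−1 = 11
i=3: 11 = 6 + 5 (b=6); 6→7: 7 + 5 = 12; 12−1 = 11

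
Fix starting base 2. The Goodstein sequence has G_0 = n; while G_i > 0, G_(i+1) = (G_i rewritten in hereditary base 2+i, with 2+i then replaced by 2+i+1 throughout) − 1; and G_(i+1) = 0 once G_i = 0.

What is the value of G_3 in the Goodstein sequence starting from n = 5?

[0] 5 ≡ 2^2 + 1 (base 2). Lift 3: 28. −1: 27.
[1] 27 ≡ 3^3 (base 3). Lift 4: 256. −1: 255.
[2] 255 ≡ 3·4^3 + 3·4^2 + 3·4 + 3 (base 4). Lift 5: 468. −1: 467.

467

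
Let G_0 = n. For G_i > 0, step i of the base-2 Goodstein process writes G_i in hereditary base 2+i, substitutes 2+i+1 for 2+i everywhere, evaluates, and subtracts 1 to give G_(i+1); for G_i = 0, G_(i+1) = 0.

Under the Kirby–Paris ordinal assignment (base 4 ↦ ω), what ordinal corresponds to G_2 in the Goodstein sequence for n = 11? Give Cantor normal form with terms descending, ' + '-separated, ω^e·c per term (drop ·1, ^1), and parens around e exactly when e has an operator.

ω^(ω + 1) + 3

G_0 = 11. HB_2(11) = 2^(2 + 1) + 2 + 1. Bump = 85. G_1 = 84.
G_1 = 84. HB_3(84) = 3^(3 + 1) + 3. Bump = 1028. G_2 = 1027.
G_2 = 1027. HB_4(1027) = 4^(4 + 1) + 3. Bump = 15628. G_3 = 15627.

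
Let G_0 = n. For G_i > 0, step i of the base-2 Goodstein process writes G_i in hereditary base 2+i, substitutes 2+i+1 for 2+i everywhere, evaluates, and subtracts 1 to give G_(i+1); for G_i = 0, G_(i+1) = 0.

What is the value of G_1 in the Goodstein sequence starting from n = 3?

3

G_0 = 3. HB_2(3) = 2 + 1. Bump = 4. G_1 = 3.
G_1 = 3. HB_3(3) = 3. Bump = 4. G_2 = 3.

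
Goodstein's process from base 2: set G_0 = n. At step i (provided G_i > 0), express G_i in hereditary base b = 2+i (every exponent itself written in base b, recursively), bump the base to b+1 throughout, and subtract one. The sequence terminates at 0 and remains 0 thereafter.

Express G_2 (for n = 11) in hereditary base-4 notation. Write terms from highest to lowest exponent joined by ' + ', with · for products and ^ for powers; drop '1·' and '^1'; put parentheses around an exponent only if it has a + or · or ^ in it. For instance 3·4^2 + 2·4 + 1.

G_0=11  [base 2] 2^(2 + 1) + 2 + 1  →[2↦3]→  3^(3 + 1) + 3 + 1 = 85  −1 ⇒ G_1=84
G_1=84  [base 3] 3^(3 + 1) + 3  →[3↦4]→  4^(4 + 1) + 4 = 1028  −1 ⇒ G_2=1027
G_2=1027  [base 4] 4^(4 + 1) + 3  →[4↦5]→  5^(5 + 1) + 3 = 15628  −1 ⇒ G_3=15627

4^(4 + 1) + 3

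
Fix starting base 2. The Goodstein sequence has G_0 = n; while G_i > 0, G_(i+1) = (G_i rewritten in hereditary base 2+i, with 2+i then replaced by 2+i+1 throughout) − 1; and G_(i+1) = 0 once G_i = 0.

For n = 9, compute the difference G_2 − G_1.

i=0: 9 = 2^(2 + 1) + 1 (b=2); 2→3: 3^(3 + 1) + 1 = 82; 82−1 = 81
i=1: 81 = 3^(3 + 1) (b=3); 3→4: 4^(4 + 1) = 1024; 1024−1 = 1023

942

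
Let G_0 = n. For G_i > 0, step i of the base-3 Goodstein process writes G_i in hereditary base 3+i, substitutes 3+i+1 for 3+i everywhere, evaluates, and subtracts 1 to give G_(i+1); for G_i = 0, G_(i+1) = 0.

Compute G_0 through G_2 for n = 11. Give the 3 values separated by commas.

11, 17, 25

base 3: 11 = 3^2 + 2; at 4: 4^2 + 2 = 18; next = 17
base 4: 17 = 4^2 + 1; at 5: 5^2 + 1 = 26; next = 25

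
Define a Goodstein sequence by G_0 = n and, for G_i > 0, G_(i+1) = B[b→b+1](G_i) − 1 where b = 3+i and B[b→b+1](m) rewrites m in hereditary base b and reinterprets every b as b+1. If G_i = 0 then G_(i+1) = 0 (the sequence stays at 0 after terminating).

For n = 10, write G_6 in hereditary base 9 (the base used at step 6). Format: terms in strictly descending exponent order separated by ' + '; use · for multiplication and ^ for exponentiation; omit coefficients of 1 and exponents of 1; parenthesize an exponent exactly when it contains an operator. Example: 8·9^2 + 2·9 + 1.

4·9

i=0: 10 = 3^2 + 1 (b=3); 3→4: 4^2 + 1 = 17; 17−1 = 16
i=1: 16 = 4^2 (b=4); 4→5: 5^2 = 25; 25−1 = 24
i=2: 24 = 4·5 + 4 (b=5); 5→6: 4·6 + 4 = 28; 28−1 = 27
i=3: 27 = 4·6 + 3 (b=6); 6→7: 4·7 + 3 = 31; 31−1 = 30
i=4: 30 = 4·7 + 2 (b=7); 7→8: 4·8 + 2 = 34; 34−1 = 33
i=5: 33 = 4·8 + 1 (b=8); 8→9: 4·9 + 1 = 37; 37−1 = 36
i=6: 36 = 4·9 (b=9); 9→10: 4·10 = 40; 40−1 = 39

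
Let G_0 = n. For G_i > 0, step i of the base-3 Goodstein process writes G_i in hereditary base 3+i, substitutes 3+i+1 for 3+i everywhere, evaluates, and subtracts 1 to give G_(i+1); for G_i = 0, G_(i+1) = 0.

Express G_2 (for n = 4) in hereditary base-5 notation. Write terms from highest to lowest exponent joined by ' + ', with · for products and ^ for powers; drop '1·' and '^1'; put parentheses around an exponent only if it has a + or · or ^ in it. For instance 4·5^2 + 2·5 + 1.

4

4 —HB3→ 3 + 1 —bump→ 4 + 1 = 5 —(−1)→ 4
4 —HB4→ 4 —bump→ 5 = 5 —(−1)→ 4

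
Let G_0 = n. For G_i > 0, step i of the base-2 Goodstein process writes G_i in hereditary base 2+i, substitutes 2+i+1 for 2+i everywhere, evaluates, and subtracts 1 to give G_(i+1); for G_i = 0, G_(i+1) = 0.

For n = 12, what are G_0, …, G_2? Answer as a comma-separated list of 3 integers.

[0] 12 ≡ 2^(2 + 1) + 2^2 (base 2). Lift 3: 108. −1: 107.
[1] 107 ≡ 3^(3 + 1) + 2·3^2 + 2·3 + 2 (base 3). Lift 4: 1066. −1: 1065.

12, 107, 1065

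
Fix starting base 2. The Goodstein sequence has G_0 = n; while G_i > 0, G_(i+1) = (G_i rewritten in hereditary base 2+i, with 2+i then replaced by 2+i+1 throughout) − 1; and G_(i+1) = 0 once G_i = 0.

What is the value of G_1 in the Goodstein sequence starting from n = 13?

13 —HB2→ 2^(2 + 1) + 2^2 + 1 —bump→ 3^(3 + 1) + 3^3 + 1 = 109 —(−1)→ 108
108 —HB3→ 3^(3 + 1) + 3^3 —bump→ 4^(4 + 1) + 4^4 = 1280 —(−1)→ 1279

108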